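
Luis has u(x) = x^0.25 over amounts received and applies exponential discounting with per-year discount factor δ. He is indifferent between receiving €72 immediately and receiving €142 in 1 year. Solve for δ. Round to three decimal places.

Indifference means u(72) = δ · u(142), so δ = u(72)/u(142).
With u(x) = x^0.25: δ = 72^0.25/142^0.25 = (72/142)^0.25 = 0.84384.

δ ≈ 0.844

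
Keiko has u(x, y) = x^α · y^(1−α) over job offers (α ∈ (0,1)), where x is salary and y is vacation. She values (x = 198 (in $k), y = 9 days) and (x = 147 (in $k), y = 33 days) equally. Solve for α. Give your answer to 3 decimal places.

Indifference: 198^α · 9^(1−α) = 147^α · 33^(1−α).
Taking logs: α·ln 198 + (1−α)·ln 9 = α·ln 147 + (1−α)·ln 33, i.e. α·0.297834 = (1−α)·1.299283.
So α/(1−α) = (1.299283)/(0.297834) = 4.362440, and α = 4.362440/5.362440 ≈ 0.814.

α ≈ 0.814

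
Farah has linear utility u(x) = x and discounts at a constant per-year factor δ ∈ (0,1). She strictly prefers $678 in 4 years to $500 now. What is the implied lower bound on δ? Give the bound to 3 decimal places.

δ > 0.927

The preference means 500 < δ^4·678.
So δ^4 > 500/678 = 0.73746; taking the 4th root of both positive sides preserves the inequality.
δ > 0.73746^(1/4) = 0.927.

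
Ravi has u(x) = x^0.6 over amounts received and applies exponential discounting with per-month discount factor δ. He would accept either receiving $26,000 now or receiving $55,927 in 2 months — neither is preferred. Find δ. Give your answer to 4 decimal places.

Equating discounted utilities: u(26000) = δ^2·u(55927) ⇒ δ^2 = u(26000)/u(55927).
Since u(x) = x^0.6, δ^2 = (26000/55927)^0.6 = 0.46489^0.6 = 0.63155.
Hence δ = (0.63155)^(1/2) = 0.794704.

δ ≈ 0.7947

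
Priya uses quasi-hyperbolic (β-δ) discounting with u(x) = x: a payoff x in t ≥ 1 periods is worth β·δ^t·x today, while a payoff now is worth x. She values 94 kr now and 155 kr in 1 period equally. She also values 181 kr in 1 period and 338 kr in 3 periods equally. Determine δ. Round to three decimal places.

The second indifference involves only future payoffs, so β cancels: β·δ^1·181 = β·δ^3·338, giving δ^2 = 181/338 = 0.53550, so δ = 0.73178.

δ ≈ 0.732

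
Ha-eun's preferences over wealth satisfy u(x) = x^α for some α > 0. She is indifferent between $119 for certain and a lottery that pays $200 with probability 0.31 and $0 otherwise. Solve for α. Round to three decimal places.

EU(lottery) = 0.31·200^α + 0.69·0 = 0.31·200^α.
Indifference: 119^α = 0.31·200^α, so (119/200)^α = 0.31.
Taking logs: α·ln(119/200) = ln(0.31), so α = -1.171183 / -0.519194 ≈ 2.256.

α ≈ 2.256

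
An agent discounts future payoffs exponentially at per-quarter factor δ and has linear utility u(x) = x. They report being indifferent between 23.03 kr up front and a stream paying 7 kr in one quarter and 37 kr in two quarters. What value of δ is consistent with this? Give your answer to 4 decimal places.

The stream is worth 7δ + 37δ² today, so 7δ + 37δ² = 23.03.
Rearranged: 37δ² + 7δ − 23.03 = 0.
δ = (−7 + √(7² + 4·37·23.03)) / (2·37) = (−7 + √3457.44) / 74 ≈ 0.7000.

δ ≈ 0.7000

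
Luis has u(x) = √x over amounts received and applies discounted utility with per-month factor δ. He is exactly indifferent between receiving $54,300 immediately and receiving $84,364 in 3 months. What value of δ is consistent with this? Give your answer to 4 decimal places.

δ ≈ 0.9292

Equating discounted utilities: u(54300) = δ^3·u(84364) ⇒ δ^3 = u(54300)/u(84364).
With u(x) = √x: δ^3 = √54300/√84364 = √(54300/84364) = 0.80227.
Taking the cube root: δ = 0.80227^(1/3) ≈ 0.9292.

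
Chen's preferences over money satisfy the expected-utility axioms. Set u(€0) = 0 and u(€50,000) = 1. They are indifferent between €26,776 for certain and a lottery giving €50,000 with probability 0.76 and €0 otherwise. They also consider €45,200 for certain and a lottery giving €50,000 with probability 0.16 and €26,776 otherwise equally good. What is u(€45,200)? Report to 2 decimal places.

The first gamble pins u(€26,776): it must equal 0.76·1 + 0.24·0 = 0.76.
Then u(€45,200) = 0.16·u(€50,000) + 0.84·u(€26,776) = 0.16·1.00 + 0.84·0.76 = 0.7984.

0.80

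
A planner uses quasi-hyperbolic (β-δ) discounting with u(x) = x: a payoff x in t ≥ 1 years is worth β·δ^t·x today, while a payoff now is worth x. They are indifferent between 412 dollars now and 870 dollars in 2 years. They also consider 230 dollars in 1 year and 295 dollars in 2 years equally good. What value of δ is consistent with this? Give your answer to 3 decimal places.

Both payoffs in the second observation are in the future, so β drops out: δ^1·230 = δ^2·295 ⇒ δ = 230/295 = 0.77966.

δ ≈ 0.780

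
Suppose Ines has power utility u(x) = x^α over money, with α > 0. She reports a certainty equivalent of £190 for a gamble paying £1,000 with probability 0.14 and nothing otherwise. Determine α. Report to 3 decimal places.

The lottery's expected utility is 0.14·u(1000) + 0.86·u(0) = 0.14·1000^α (since u(0) = 0 for α > 0).
Setting u(190) equal to that: 190^α = 0.14·1000^α ⇒ (190/1000)^α = 0.14.
Take logs: α = ln 0.14 / ln(190/1000) ≈ 1.18388.

α ≈ 1.184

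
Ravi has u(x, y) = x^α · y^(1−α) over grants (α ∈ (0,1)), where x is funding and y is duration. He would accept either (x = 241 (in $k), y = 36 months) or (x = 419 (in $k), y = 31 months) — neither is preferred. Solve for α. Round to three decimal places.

α ≈ 0.213

Indifference: 241^α · 36^(1−α) = 419^α · 31^(1−α).
Rearrange to (241/419)^α = (31/36)^(1−α) and take logs: α·-0.553074 = (1−α)·-0.149532.
So α/(1−α) = (-0.149532)/(-0.553074) = 0.270365, and α = 0.270365/1.270365 ≈ 0.213.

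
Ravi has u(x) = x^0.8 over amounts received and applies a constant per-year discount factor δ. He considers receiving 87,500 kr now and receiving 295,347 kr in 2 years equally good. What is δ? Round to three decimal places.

Indifference means u(87500) = δ^2 · u(295347), so δ^2 = u(87500)/u(295347).
With u(x) = x^0.8: δ^2 = 87500^0.8/295347^0.8 = (87500/295347)^0.8 = 0.37787.
Taking the square root: δ = 0.37787^(1/2) ≈ 0.615.

δ ≈ 0.615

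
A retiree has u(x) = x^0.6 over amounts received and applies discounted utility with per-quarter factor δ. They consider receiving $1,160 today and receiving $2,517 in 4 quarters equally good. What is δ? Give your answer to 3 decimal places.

δ ≈ 0.890

Indifference means u(1160) = δ^4 · u(2517), so δ^4 = u(1160)/u(2517).
With u(x) = x^0.6: δ^4 = 1160^0.6/2517^0.6 = (1160/2517)^0.6 = 0.62827.
So δ = 0.62827^(1/4) ≈ 0.890.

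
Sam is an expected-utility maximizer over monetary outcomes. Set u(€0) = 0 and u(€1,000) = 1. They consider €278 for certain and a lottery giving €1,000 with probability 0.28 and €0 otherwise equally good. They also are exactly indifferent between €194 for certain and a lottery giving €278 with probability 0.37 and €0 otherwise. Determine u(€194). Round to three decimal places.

First, u(€278) = 0.28·u(€1,000) + 0.72·u(€0) = 0.28.
Then u(€194) = 0.37·u(€278) + 0.63·u(€0) = 0.37·0.28 + 0.63·0.00 = 0.1036.

0.104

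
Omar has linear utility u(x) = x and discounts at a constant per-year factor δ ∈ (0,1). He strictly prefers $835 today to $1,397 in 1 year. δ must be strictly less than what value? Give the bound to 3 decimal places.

Comparing present values: 835 > δ·1397.
Dividing through by 1397 gives δ < 0.59771.

δ < 0.598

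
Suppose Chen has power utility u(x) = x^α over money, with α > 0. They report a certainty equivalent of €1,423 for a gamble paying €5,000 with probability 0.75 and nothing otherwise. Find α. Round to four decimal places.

α ≈ 0.2289

Since u(0) = 0, the lottery's EU is 0.75·5000^α.
Indifference: 1423^α = 0.75·5000^α, so (1423/5000)^α = 0.75.
Taking logs: α·ln(1423/5000) = ln(0.75), so α = -0.2876821 / -1.2566706 ≈ 0.2289.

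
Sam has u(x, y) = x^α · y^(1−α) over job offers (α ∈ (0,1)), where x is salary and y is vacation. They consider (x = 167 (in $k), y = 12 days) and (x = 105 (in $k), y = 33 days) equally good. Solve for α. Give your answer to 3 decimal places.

α ≈ 0.686

Set the two utilities equal: 167^α·12^(1−α) = 105^α·33^(1−α).
Taking logs: α·ln 167 + (1−α)·ln 12 = α·ln 105 + (1−α)·ln 33, i.e. α·0.464033 = (1−α)·1.011601.
Thus α·(1.475634) = 1.011601, so α = 1.011601/1.475634 ≈ 0.686.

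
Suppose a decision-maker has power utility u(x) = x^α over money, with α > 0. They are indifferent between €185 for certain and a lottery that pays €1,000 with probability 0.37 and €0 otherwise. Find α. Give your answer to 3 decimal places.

α ≈ 0.589

EU(lottery) = 0.37·1000^α + 0.63·0 = 0.37·1000^α.
Equating: 185^α = 0.37·1000^α, i.e. 0.1850^α = 0.37.
α = ln(0.37) / ln(185/1000) = -0.994252/-1.687399 ≈ 0.589.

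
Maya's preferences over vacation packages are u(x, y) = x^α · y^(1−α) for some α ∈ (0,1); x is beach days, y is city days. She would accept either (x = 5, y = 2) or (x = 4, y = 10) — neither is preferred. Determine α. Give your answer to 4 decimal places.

Indifference: 5^α · 2^(1−α) = 4^α · 10^(1−α).
(5/4)^α = (10/2)^(1−α); take logs: α·ln(5/4) = (1−α)·ln(10/2), i.e. α·0.2231436 = (1−α)·1.6094379.
Thus α·(1.8325815) = 1.6094379, so α = 1.6094379/1.8325815 ≈ 0.8782.

α ≈ 0.8782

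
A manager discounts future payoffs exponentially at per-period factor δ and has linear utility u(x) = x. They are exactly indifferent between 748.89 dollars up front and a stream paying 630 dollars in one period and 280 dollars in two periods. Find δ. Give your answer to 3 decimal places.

δ ≈ 0.860

Equating present values: 748.89 = 630δ + 280δ².
That is, 280δ² + 630δ − 748.89 = 0, a quadratic in δ.
The positive root is δ = [−630 + √(630² + 4·280·748.89)] / (2·280) = (−630 + 1111.601)/560 ≈ 0.860.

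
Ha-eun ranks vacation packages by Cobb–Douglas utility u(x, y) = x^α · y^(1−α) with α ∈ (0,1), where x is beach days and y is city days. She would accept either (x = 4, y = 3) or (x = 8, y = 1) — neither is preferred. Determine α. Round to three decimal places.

α ≈ 0.613

Indifference: 4^α · 3^(1−α) = 8^α · 1^(1−α).
Taking logs: α·ln 4 + (1−α)·ln 3 = α·ln 8 + (1−α)·ln 1, i.e. α·-0.693147 = (1−α)·-1.098612.
Thus α·(-1.791759) = -1.098612, so α = -1.098612/-1.791759 ≈ 0.613.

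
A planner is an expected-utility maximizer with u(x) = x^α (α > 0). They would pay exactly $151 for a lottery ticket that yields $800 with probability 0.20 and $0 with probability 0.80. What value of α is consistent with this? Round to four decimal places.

The lottery's expected utility is 0.20·u(800) + 0.80·u(0) = 0.20·800^α (since u(0) = 0 for α > 0).
Indifference: 151^α = 0.20·800^α, so (151/800)^α = 0.20.
α = ln(0.20) / ln(151/800) = -1.6094379/-1.6673319 ≈ 0.9653.

α ≈ 0.9653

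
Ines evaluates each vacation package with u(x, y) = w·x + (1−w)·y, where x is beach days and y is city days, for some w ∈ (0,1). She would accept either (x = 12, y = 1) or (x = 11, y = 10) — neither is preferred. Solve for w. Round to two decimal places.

Equating utilities: w·12 + (1−w)·1 = w·11 + (1−w)·10.
Rearranging, 1·w − 9·(1−w) = 0.
The marginal rate of substitution is 9/1, so w = 9/(1+9) = 0.90.

w = 0.90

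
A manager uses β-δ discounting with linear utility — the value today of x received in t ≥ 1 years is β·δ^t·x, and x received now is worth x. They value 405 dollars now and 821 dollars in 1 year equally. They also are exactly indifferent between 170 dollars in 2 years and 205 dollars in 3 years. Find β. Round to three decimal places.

Both payoffs in the second observation are in the future, so β drops out: δ^2·170 = δ^3·205 ⇒ δ = 170/205 = 0.82927.
Substituting δ into 405 = β·δ·821: β = 405/(680.829) ≈ 0.595.

β ≈ 0.595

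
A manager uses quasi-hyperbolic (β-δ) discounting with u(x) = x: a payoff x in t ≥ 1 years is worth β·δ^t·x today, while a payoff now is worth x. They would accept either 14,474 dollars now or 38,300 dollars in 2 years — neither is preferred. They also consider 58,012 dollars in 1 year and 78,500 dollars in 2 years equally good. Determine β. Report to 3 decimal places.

β ≈ 0.692

The second indifference involves only future payoffs, so β cancels: β·δ^1·58012 = β·δ^2·78500, giving δ = 58012/78500 = 0.73901.
Now use the now-vs-future pair: 14474 = β·δ^2·38300 gives β = 14474/(0.54613·38300) ≈ 0.692.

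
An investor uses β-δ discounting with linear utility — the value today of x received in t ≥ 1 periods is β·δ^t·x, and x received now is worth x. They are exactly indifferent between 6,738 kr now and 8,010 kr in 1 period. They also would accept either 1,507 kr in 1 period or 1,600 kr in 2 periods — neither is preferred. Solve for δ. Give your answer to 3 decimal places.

Both payoffs in the second observation are in the future, so β drops out: δ^1·1507 = δ^2·1600 ⇒ δ = 1507/1600 = 0.94188.

δ ≈ 0.942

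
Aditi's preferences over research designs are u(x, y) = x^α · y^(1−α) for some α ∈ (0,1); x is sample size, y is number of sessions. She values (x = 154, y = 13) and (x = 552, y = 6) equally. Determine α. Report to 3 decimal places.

The Cobb–Douglas utilities coincide, so 154^α·13^(1−α) = 552^α·6^(1−α).
(154/552)^α = (6/13)^(1−α); take logs: α·ln(154/552) = (1−α)·ln(6/13), i.e. α·-1.276595 = (1−α)·-0.773190.
So α/(1−α) = (-0.773190)/(-1.276595) = 0.605666, and α = 0.605666/1.605666 ≈ 0.377.

α ≈ 0.377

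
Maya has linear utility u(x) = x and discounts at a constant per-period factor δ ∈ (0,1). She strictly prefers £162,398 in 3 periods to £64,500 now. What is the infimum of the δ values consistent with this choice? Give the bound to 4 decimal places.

The preference means 64500 < δ^3·162398.
So δ^3 > 64500/162398 = 0.39717; taking the cube root of both positive sides preserves the inequality.
δ > (64500/162398)^(1/3) ≈ 0.7351.

δ > 0.7351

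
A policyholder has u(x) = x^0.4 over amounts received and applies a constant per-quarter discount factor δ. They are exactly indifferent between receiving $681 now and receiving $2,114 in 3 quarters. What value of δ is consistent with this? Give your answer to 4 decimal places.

Indifference means u(681) = δ^3 · u(2114), so δ^3 = u(681)/u(2114).
With u(x) = x^0.4: δ^3 = 681^0.4/2114^0.4 = (681/2114)^0.4 = 0.63565.
Taking the cube root: δ = 0.63565^(1/3) ≈ 0.8598.

δ ≈ 0.8598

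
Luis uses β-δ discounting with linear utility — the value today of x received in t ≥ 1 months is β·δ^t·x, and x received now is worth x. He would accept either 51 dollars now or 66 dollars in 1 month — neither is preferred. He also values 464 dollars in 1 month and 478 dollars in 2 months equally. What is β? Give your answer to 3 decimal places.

β ≈ 0.796

The second indifference involves only future payoffs, so β cancels: β·δ^1·464 = β·δ^2·478, giving δ = 464/478 = 0.97071.
Now use the now-vs-future pair: 51 = β·δ·66 gives β = 51/(0.97071·66) ≈ 0.796.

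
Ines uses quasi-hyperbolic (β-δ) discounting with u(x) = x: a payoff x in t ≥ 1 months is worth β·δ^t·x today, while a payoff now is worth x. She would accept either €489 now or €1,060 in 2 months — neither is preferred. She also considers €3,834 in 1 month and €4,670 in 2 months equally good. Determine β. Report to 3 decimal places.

β ≈ 0.684

Both payoffs in the second observation are in the future, so β drops out: δ^1·3834 = δ^2·4670 ⇒ δ = 3834/4670 = 0.82099.
The first indifference: 489 = β·δ^2·1060, so β = 489/(δ^2·1060) = 489/(0.67402·1060) ≈ 0.684.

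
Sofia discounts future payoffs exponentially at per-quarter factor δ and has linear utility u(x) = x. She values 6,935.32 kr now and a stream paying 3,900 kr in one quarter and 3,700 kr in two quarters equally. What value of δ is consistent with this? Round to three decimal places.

The stream is worth 3900δ + 3700δ² today, so 3900δ + 3700δ² = 6935.32.
Rearranged: 3700δ² + 3900δ − 6935.32 = 0.
The positive root is δ = [−3900 + √(3900² + 4·3700·6935.32)] / (2·3700) = (−3900 + 10856.000)/7400 ≈ 0.940.

δ ≈ 0.940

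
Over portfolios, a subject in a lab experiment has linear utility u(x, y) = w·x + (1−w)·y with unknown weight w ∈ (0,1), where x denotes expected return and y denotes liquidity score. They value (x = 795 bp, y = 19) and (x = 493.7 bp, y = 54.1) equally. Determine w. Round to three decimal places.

w = 0.104

Indifference: w·795 + (1−w)·19 = w·493.7 + (1−w)·54.1.
Collecting terms: w·301.3 = (1−w)·35.1.
Hence w = 35.1/(301.3+35.1) = 35.1/336.4 = 0.104.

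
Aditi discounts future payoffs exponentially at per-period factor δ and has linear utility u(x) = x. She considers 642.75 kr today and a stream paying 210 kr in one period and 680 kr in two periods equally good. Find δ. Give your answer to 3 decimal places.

Equating present values: 642.75 = 210δ + 680δ².
So 680δ² + 210δ − 642.75 = 0.
By the quadratic formula (taking the positive root), δ = (−210 + √1792380.00) / 1360 ≈ 0.830.

δ ≈ 0.830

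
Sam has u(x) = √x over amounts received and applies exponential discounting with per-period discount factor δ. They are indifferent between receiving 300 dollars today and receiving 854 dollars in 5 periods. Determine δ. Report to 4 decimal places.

Equating discounted utilities: u(300) = δ^5·u(854) ⇒ δ^5 = u(300)/u(854).
Since u(x) = √x, δ^5 = √(300/854) = 0.59270.
So δ = 0.59270^(1/5) ≈ 0.9007.

δ ≈ 0.9007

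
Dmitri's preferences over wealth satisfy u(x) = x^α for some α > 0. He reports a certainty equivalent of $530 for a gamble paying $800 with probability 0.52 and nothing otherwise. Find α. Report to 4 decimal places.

EU(lottery) = 0.52·800^α + 0.48·0 = 0.52·800^α.
Equating: 530^α = 0.52·800^α, i.e. 0.6625^α = 0.52.
Taking logs: α·ln(530/800) = ln(0.52), so α = -0.6539265 / -0.4117347 ≈ 1.5882.

α ≈ 1.5882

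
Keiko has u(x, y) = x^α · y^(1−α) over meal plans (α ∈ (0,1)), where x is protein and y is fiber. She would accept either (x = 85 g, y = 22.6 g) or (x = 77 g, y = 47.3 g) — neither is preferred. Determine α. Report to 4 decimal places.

α ≈ 0.8820

Indifference: 85^α · 22.6^(1−α) = 77^α · 47.3^(1−α).
(85/77)^α = (47.3/22.6)^(1−α); take logs: α·ln(85/77) = (1−α)·ln(47.3/22.6), i.e. α·0.0988458 = (1−α)·0.7385604.
Thus α·(0.8374062) = 0.7385604, so α = 0.7385604/0.8374062 ≈ 0.8820.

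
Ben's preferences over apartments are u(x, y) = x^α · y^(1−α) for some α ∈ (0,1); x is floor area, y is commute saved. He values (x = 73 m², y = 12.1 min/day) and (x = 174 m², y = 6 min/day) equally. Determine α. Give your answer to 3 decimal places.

α ≈ 0.447

Set the two utilities equal: 73^α·12.1^(1−α) = 174^α·6^(1−α).
Rearrange to (73/174)^α = (6/12.1)^(1−α) and take logs: α·-0.868596 = (1−α)·-0.701446.
Thus α·(-1.570042) = -0.701446, so α = -0.701446/-1.570042 ≈ 0.447.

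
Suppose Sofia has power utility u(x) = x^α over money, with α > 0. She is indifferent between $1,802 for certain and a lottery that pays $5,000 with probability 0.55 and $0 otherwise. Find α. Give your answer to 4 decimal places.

α ≈ 0.5858

The lottery's expected utility is 0.55·u(5000) + 0.45·u(0) = 0.55·5000^α (since u(0) = 0 for α > 0).
Equating: 1802^α = 0.55·5000^α, i.e. 0.3604^α = 0.55.
Taking logs: α·ln(1802/5000) = ln(0.55), so α = -0.5978370 / -1.0205408 ≈ 0.5858.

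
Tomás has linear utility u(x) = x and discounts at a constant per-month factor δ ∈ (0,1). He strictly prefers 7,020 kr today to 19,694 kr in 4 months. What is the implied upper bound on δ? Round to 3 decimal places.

The preference means 7020 > δ^4·19694.
Dividing by 19694: δ^4 < 0.35645. Both sides are positive, so the 4th root keeps the direction.
δ < (7020/19694)^(1/4) ≈ 0.773.

δ < 0.773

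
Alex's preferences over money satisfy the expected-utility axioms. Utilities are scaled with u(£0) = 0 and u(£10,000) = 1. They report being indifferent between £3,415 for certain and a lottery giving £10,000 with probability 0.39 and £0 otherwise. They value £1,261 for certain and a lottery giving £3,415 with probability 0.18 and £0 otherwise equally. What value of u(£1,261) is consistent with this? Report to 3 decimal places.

The first gamble pins u(£3,415): it must equal 0.39·1 + 0.61·0 = 0.39.
Chaining: u(£1,261) = 0.18·0.39 + 0.82·0.00 = 0.0702.

0.070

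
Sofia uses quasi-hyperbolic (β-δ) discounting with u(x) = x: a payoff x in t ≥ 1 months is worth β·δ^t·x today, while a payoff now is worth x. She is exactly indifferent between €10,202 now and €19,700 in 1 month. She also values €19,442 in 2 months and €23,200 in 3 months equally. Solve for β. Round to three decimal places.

Both payoffs in the second observation are in the future, so β drops out: δ^2·19442 = δ^3·23200 ⇒ δ = 19442/23200 = 0.83802.
The first indifference: 10202 = β·δ·19700, so β = 10202/(δ·19700) = 10202/(0.83802·19700) ≈ 0.618.

β ≈ 0.618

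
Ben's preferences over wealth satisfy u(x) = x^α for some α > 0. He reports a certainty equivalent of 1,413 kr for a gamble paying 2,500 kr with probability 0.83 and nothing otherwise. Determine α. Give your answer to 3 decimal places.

α ≈ 0.327

EU(lottery) = 0.83·2500^α + 0.17·0 = 0.83·2500^α.
Setting u(1413) equal to that: 1413^α = 0.83·2500^α ⇒ (1413/2500)^α = 0.83.
Take logs: α = ln 0.83 / ln(1413/2500) ≈ 0.32656.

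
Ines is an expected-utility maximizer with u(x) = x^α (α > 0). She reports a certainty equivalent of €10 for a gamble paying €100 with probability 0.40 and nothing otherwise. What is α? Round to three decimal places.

The lottery's expected utility is 0.40·u(100) + 0.60·u(0) = 0.40·100^α (since u(0) = 0 for α > 0).
Setting u(10) equal to that: 10^α = 0.40·100^α ⇒ (10/100)^α = 0.40.
Take logs: α = ln 0.40 / ln(10/100) ≈ 0.39794.

α ≈ 0.398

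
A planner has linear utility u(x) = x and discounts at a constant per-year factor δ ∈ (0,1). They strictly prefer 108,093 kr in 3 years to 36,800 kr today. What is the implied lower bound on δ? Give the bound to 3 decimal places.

The preference means 36800 < δ^3·108093.
Dividing by 108093: δ^3 > 0.34045. Both sides are positive, so the cube root keeps the direction.
δ > 0.34045^(1/3) = 0.698.

δ > 0.698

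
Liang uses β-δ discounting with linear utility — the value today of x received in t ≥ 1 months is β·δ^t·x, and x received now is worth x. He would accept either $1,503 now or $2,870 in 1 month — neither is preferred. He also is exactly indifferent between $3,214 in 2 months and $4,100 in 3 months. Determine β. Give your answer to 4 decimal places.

The second indifference involves only future payoffs, so β cancels: β·δ^2·3214 = β·δ^3·4100, giving δ = 3214/4100 = 0.78390.
The first indifference: 1503 = β·δ·2870, so β = 1503/(δ·2870) = 1503/(0.78390·2870) ≈ 0.6681.

β ≈ 0.6681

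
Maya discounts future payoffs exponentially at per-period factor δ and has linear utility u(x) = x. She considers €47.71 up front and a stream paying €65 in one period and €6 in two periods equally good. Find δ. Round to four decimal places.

δ ≈ 0.6900

The stream is worth 65δ + 6δ² today, so 65δ + 6δ² = 47.71.
Rearranged: 6δ² + 65δ − 47.71 = 0.
By the quadratic formula (taking the positive root), δ = (−65 + √5370.04) / 12 ≈ 0.6900.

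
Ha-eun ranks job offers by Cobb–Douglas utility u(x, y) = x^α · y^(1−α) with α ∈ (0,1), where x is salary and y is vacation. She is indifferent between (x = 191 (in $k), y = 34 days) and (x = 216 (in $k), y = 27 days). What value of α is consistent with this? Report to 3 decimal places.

α ≈ 0.652

Set the two utilities equal: 191^α·34^(1−α) = 216^α·27^(1−α).
Rearrange to (191/216)^α = (27/34)^(1−α) and take logs: α·-0.123005 = (1−α)·-0.230524.
So α/(1−α) = (-0.230524)/(-0.123005) = 1.874103, and α = 1.874103/2.874103 ≈ 0.652.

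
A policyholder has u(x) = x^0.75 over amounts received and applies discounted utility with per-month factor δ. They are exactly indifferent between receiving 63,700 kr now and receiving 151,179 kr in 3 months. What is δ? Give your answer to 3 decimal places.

δ ≈ 0.806

Equating discounted utilities: u(63700) = δ^3·u(151179) ⇒ δ^3 = u(63700)/u(151179).
Since u(x) = x^0.75, δ^3 = (63700/151179)^0.75 = 0.42135^0.75 = 0.52298.
So δ = 0.52298^(1/3) ≈ 0.806.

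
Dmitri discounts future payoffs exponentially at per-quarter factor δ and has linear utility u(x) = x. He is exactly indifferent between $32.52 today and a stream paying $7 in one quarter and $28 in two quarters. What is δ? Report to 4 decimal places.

Present value of the stream is 7·δ + 28·δ². Indifference gives 7δ + 28δ² = 32.52.
Rearranged: 28δ² + 7δ − 32.52 = 0.
The positive root is δ = [−7 + √(7² + 4·28·32.52)] / (2·28) = (−7 + 60.756)/56 ≈ 0.9599.

δ ≈ 0.9599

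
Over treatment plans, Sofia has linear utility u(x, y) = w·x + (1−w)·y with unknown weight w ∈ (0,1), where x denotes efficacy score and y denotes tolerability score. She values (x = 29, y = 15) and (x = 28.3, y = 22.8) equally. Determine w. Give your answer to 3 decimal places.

w = 0.918

Indifference: w·29 + (1−w)·15 = w·28.3 + (1−w)·22.8.
Rearranging, 0.7·w − 7.8·(1−w) = 0.
So w/(1−w) = 7.8/0.7 = 11.1429, giving w = 7.8/(0.7+7.8) = 0.918.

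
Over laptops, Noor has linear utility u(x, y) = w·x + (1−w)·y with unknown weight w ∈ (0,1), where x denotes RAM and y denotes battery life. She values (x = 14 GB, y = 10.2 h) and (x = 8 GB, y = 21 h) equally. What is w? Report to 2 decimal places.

w = 0.64

Indifference: w·14 + (1−w)·10.2 = w·8 + (1−w)·21.
Collecting terms: w·6 = (1−w)·10.8.
Hence w = 10.8/(6+10.8) = 10.8/16.8 = 0.64.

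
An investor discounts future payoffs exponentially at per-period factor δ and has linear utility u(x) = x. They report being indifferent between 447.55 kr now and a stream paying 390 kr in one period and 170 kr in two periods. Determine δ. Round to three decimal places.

Equating present values: 447.55 = 390δ + 170δ².
Rearranged: 170δ² + 390δ − 447.55 = 0.
δ = (−390 + √(390² + 4·170·447.55)) / (2·170) = (−390 + √456434.00) / 340 ≈ 0.840.

δ ≈ 0.840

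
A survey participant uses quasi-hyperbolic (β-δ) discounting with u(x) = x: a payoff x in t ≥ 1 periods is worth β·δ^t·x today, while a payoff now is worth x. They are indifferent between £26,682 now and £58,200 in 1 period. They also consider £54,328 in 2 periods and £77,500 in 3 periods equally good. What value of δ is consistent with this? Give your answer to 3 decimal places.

δ ≈ 0.701

The second indifference involves only future payoffs, so β cancels: β·δ^2·54328 = β·δ^3·77500, giving δ = 54328/77500 = 0.70101.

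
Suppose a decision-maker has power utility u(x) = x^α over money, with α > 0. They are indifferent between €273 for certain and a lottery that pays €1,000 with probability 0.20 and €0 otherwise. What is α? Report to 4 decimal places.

α ≈ 1.2397

The lottery's expected utility is 0.20·u(1000) + 0.80·u(0) = 0.20·1000^α (since u(0) = 0 for α > 0).
Indifference: 273^α = 0.20·1000^α, so (273/1000)^α = 0.20.
α = ln(0.20) / ln(273/1000) = -1.6094379/-1.2982835 ≈ 1.2397.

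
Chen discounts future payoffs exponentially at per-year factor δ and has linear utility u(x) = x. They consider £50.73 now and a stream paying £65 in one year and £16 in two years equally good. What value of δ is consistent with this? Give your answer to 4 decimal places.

δ ≈ 0.6700

Equating present values: 50.73 = 65δ + 16δ².
That is, 16δ² + 65δ − 50.73 = 0, a quadratic in δ.
By the quadratic formula (taking the positive root), δ = (−65 + √7471.72) / 32 ≈ 0.6700.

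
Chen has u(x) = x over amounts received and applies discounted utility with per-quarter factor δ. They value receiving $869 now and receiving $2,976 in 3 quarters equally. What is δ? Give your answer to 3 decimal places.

δ ≈ 0.663

The payoff in 3 quarters is discounted by δ^3, so u(869) = δ^3·u(2976) and δ^3 = u(869)/u(2976).
With u(x) = x: δ^3 = 869/2976 = 0.29200.
Hence δ = (0.29200)^(1/3) = 0.66343.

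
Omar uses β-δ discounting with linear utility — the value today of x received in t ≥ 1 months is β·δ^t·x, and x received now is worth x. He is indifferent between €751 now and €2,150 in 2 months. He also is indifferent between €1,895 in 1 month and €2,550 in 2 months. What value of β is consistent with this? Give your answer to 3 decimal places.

The second indifference involves only future payoffs, so β cancels: β·δ^1·1895 = β·δ^2·2550, giving δ = 1895/2550 = 0.74314.
Now use the now-vs-future pair: 751 = β·δ^2·2150 gives β = 751/(0.55225·2150) ≈ 0.633.

β ≈ 0.633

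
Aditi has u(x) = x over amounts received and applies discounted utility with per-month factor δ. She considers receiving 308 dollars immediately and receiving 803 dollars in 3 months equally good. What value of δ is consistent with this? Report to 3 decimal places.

Equating discounted utilities: u(308) = δ^3·u(803) ⇒ δ^3 = u(308)/u(803).
With u(x) = x: δ^3 = 308/803 = 0.38356.
Taking the cube root: δ = 0.38356^(1/3) ≈ 0.727.

δ ≈ 0.727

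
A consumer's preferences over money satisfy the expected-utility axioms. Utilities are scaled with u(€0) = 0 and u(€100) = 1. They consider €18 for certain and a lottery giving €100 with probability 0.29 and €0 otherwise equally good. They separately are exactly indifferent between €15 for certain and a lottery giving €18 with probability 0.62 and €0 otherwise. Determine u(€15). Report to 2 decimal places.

The first gamble pins u(€18): it must equal 0.29·1 + 0.71·0 = 0.29.
Chaining: u(€15) = 0.62·0.29 + 0.38·0.00 = 0.1798.

0.18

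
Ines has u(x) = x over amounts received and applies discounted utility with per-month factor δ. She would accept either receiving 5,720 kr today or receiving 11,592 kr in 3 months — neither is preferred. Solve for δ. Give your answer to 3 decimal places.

Equating discounted utilities: u(5720) = δ^3·u(11592) ⇒ δ^3 = u(5720)/u(11592).
With u(x) = x: δ^3 = 5720/11592 = 0.49344.
So δ = 0.49344^(1/3) ≈ 0.790.

δ ≈ 0.790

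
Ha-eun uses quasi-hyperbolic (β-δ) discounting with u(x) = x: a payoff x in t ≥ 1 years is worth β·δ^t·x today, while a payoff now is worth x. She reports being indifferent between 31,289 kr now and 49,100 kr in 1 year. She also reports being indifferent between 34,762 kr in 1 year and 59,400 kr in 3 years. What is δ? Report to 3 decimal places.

δ ≈ 0.765

The second indifference involves only future payoffs, so β cancels: β·δ^1·34762 = β·δ^3·59400, giving δ^2 = 34762/59400 = 0.58522, so δ = 0.76500.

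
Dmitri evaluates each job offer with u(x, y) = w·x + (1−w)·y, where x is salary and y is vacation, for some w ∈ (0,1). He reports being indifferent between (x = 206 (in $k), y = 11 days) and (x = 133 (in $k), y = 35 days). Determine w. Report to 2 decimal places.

w = 0.25

Equating utilities: w·206 + (1−w)·11 = w·133 + (1−w)·35.
Rearranging, 73·w − 24·(1−w) = 0.
So w/(1−w) = 24/73 = 0.3288, giving w = 24/(73+24) = 0.25.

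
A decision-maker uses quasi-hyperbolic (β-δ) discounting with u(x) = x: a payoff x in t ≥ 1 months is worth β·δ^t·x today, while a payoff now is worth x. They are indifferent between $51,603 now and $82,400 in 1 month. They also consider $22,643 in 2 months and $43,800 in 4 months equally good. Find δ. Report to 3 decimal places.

From the later pair, β·δ^2·22643 = β·δ^4·43800; dividing through, δ^2 = 22643/43800 = 0.51696, so δ = 0.71900.

δ ≈ 0.719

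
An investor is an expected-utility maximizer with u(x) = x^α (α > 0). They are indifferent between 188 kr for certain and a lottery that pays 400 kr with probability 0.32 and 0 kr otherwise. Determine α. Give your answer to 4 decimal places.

The lottery's expected utility is 0.32·u(400) + 0.68·u(0) = 0.32·400^α (since u(0) = 0 for α > 0).
Indifference: 188^α = 0.32·400^α, so (188/400)^α = 0.32.
α = ln(0.32) / ln(188/400) = -1.1394343/-0.7550226 ≈ 1.5091.

α ≈ 1.5091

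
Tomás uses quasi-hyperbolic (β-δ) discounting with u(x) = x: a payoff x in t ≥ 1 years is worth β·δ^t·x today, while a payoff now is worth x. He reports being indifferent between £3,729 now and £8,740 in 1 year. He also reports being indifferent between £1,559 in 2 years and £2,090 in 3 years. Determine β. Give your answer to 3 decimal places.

β ≈ 0.572

The second indifference involves only future payoffs, so β cancels: β·δ^2·1559 = β·δ^3·2090, giving δ = 1559/2090 = 0.74593.
The first indifference: 3729 = β·δ·8740, so β = 3729/(δ·8740) = 3729/(0.74593·8740) ≈ 0.572.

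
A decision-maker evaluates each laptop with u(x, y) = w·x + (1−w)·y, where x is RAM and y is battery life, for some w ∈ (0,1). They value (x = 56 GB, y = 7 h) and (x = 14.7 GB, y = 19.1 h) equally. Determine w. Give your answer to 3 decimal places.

Equating utilities: w·56 + (1−w)·7 = w·14.7 + (1−w)·19.1.
Collecting terms: w·41.3 = (1−w)·12.1.
Hence w = 12.1/(41.3+12.1) = 12.1/53.4 = 0.227.

w = 0.227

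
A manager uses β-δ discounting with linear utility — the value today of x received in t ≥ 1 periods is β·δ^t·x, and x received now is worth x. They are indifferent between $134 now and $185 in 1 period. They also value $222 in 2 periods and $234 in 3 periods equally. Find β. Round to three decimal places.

β ≈ 0.763

Both payoffs in the second observation are in the future, so β drops out: δ^2·222 = δ^3·234 ⇒ δ = 222/234 = 0.94872.
Substituting δ into 134 = β·δ·185: β = 134/(175.513) ≈ 0.763.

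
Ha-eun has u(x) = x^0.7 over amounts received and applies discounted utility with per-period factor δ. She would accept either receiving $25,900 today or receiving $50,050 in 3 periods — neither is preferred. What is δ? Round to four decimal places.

δ ≈ 0.8575

The payoff in 3 periods is discounted by δ^3, so u(25900) = δ^3·u(50050) and δ^3 = u(25900)/u(50050).
Since u(x) = x^0.7, δ^3 = (25900/50050)^0.7 = 0.51748^0.7 = 0.63056.
Hence δ = (0.63056)^(1/3) = 0.857516.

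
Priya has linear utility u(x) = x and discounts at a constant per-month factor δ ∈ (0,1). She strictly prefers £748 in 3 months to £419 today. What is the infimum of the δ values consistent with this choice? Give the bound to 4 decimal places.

δ > 0.8243

Under u(x) = x this choice says 419 < δ^3·748.
Dividing by 748: δ^3 > 0.56016. Both sides are positive, so the cube root keeps the direction.
δ > 0.56016^(1/3) = 0.8243.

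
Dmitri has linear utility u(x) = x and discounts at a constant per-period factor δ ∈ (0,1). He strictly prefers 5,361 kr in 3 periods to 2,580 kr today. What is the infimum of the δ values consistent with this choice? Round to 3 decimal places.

δ > 0.784

The preference means 2580 < δ^3·5361.
Dividing by 5361: δ^3 > 0.48125. Both sides are positive, so the cube root keeps the direction.
δ > 0.48125^(1/3) = 0.784.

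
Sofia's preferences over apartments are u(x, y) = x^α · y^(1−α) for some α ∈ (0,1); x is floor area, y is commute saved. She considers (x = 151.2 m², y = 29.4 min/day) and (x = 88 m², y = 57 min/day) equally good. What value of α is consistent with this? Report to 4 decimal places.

α ≈ 0.5502

Set the two utilities equal: 151.2^α·29.4^(1−α) = 88^α·57^(1−α).
(151.2/88)^α = (57/29.4)^(1−α); take logs: α·ln(151.2/88) = (1−α)·ln(57/29.4), i.e. α·0.5412666 = (1−α)·0.6620566.
So α/(1−α) = (0.6620566)/(0.5412666) = 1.2231617, and α = 1.2231617/2.2231617 ≈ 0.5502.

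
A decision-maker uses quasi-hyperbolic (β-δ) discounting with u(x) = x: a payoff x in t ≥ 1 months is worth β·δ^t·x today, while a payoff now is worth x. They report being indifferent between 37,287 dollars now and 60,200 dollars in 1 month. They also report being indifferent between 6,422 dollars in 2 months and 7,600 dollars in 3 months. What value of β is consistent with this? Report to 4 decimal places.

β ≈ 0.7330

The second indifference involves only future payoffs, so β cancels: β·δ^2·6422 = β·δ^3·7600, giving δ = 6422/7600 = 0.84500.
Now use the now-vs-future pair: 37287 = β·δ·60200 gives β = 37287/(0.84500·60200) ≈ 0.7330.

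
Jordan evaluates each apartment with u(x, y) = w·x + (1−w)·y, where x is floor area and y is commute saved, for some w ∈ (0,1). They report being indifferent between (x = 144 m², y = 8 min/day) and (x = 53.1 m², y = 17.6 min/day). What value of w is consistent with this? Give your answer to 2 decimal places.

Equating utilities: w·144 + (1−w)·8 = w·53.1 + (1−w)·17.6.
Collecting terms: w·90.9 = (1−w)·9.6.
So w/(1−w) = 9.6/90.9 = 0.1056, giving w = 9.6/(90.9+9.6) = 0.10.

w = 0.10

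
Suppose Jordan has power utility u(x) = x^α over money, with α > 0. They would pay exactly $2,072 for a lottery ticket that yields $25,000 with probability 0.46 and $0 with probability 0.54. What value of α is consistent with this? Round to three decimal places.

α ≈ 0.312

The lottery's expected utility is 0.46·u(25000) + 0.54·u(0) = 0.46·25000^α (since u(0) = 0 for α > 0).
Equating: 2072^α = 0.46·25000^α, i.e. 0.0829^α = 0.46.
Taking logs: α·ln(2072/25000) = ln(0.46), so α = -0.776529 / -2.490362 ≈ 0.312.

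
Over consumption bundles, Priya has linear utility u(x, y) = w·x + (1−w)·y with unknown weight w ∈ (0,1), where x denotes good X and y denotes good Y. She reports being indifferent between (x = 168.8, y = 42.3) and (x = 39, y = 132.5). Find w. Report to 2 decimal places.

Equating utilities: w·168.8 + (1−w)·42.3 = w·39 + (1−w)·132.5.
Collecting terms: w·129.8 = (1−w)·90.2.
The marginal rate of substitution is 90.2/129.8, so w = 90.2/(129.8+90.2) = 0.41.

w = 0.41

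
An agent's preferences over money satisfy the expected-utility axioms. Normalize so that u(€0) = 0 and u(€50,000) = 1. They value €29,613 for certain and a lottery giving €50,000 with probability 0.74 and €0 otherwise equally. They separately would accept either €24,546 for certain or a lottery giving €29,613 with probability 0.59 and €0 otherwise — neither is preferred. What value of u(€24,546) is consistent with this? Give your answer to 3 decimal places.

0.437

First, u(€29,613) = 0.74·u(€50,000) + 0.26·u(€0) = 0.74.
The second indifference gives u(€24,546) = 0.59·u(€29,613) + 0.41·u(€0) = 0.59·0.74 + 0.41·0.00 = 0.4366.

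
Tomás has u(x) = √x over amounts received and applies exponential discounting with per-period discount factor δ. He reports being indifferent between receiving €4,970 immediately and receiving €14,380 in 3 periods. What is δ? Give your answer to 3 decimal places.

δ ≈ 0.838

Indifference means u(4970) = δ^3 · u(14380), so δ^3 = u(4970)/u(14380).
Since u(x) = √x, δ^3 = √(4970/14380) = 0.58789.
So δ = 0.58789^(1/3) ≈ 0.838.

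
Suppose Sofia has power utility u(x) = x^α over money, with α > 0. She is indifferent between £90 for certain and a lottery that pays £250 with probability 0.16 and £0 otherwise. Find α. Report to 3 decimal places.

Since u(0) = 0, the lottery's EU is 0.16·250^α.
Setting u(90) equal to that: 90^α = 0.16·250^α ⇒ (90/250)^α = 0.16.
α = ln(0.16) / ln(90/250) = -1.832581/-1.021651 ≈ 1.794.

α ≈ 1.794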